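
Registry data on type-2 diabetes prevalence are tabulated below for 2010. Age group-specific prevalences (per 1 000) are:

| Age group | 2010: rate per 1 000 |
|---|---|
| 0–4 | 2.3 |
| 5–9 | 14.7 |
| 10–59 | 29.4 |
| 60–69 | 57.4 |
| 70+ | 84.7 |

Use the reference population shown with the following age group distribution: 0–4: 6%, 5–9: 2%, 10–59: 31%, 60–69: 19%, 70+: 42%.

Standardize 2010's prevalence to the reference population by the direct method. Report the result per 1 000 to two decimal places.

56.03

Standard weights: 0.06, 0.02, 0.31, 0.19, 0.42.
Standardized rate: 0.0600×2.3 + 0.0200×14.7 + 0.3100×29.4 + 0.1900×57.4 + 0.4200×84.7 = 56.0260 per 1 000.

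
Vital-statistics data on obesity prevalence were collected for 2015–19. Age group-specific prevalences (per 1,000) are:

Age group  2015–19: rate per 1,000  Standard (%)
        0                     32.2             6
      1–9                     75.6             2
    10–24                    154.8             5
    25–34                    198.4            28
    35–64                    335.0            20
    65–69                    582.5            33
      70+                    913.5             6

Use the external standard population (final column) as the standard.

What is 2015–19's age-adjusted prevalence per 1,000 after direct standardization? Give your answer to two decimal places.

Standard weights: 0.06, 0.02, 0.05, 0.28, 0.20, 0.33, 0.06.
Standardized rate: 0.0600×32.2 + 0.0200×75.6 + 0.0500×154.8 + 0.2800×198.4 + 0.2000×335.0 + 0.3300×582.5 + 0.0600×913.5 = 380.7710 per 1,000.

380.77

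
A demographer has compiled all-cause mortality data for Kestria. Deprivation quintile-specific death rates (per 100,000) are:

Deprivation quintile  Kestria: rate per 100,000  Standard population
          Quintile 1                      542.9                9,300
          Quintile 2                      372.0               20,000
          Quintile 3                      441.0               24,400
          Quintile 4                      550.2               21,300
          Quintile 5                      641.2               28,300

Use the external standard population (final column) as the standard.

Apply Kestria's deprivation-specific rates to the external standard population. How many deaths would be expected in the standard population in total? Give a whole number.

531

Expected deaths = Σ (standard pop × deprivation-specific rate ÷ 100,000)
= 9,300×542.9/100,000 + 20,000×372.0/100,000 + 24,400×441.0/100,000 + 21,300×550.2/100,000 + 28,300×641.2/100,000
= 50.49 + 74.40 + 107.60 + 117.19 + 181.46 = 531.15.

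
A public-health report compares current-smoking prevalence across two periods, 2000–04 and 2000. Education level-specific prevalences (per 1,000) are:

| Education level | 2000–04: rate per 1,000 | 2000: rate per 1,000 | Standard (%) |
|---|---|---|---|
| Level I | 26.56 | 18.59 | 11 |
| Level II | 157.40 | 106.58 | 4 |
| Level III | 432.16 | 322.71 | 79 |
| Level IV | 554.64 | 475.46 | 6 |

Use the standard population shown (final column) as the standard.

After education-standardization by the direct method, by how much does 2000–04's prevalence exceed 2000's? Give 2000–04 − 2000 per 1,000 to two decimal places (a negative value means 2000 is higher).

94.13

Standard weights: 0.11, 0.04, 0.79, 0.06.
2000–04: 0.1100×26.56 + 0.0400×157.40 + 0.7900×432.16 + 0.0600×554.64 = 383.9024 per 1,000.
2000: 0.1100×18.59 + 0.0400×106.58 + 0.7900×322.71 + 0.0600×475.46 = 289.7766 per 1,000.
Difference = 383.9024 − 289.7766 = 94.1258.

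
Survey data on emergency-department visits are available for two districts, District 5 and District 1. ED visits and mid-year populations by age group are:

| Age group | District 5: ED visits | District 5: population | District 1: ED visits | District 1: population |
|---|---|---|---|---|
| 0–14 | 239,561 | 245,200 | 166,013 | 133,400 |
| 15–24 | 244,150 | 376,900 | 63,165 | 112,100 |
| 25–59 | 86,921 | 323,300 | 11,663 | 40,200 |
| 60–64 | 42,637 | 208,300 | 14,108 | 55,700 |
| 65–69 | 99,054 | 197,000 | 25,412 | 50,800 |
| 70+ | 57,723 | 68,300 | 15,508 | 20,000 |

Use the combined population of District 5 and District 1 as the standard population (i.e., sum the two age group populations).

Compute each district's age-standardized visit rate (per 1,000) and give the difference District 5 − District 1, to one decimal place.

-40.3

Age-specific rates per 1,000 for District 5: 977.002, 647.785, 268.856, 204.690, 502.812, 845.139.
For District 1: 1244.475, 563.470, 290.124, 253.285, 500.236, 775.400.
Combined standard total = 1,831,200; weights = 0.2067, 0.2670, 0.1985, 0.1442, 0.1353, 0.0482.
District 5: 0.2067×977.002 + 0.2670×647.785 + 0.1985×268.856 + 0.1442×204.690 + 0.1353×502.812 + 0.0482×845.139 = 566.6501 per 1,000.
District 1: 0.2067×1244.475 + 0.2670×563.470 + 0.1985×290.124 + 0.1442×253.285 + 0.1353×500.236 + 0.0482×775.400 = 606.9513 per 1,000.
Difference = 566.6501 − 606.9513 = -40.3012.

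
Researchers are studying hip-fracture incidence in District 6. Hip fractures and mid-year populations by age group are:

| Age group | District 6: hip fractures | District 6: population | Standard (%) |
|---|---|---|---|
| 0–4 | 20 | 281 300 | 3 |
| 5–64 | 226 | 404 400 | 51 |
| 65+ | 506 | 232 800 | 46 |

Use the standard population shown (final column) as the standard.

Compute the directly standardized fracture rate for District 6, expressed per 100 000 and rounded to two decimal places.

128.70

Age-specific rates per 100 000 for District 6: 7.11, 55.89, 217.35.
Standard weights: 0.03, 0.51, 0.46.
Standardized rate: 0.0300×7.11 + 0.5100×55.89 + 0.4600×217.35 = 128.6976 per 100 000.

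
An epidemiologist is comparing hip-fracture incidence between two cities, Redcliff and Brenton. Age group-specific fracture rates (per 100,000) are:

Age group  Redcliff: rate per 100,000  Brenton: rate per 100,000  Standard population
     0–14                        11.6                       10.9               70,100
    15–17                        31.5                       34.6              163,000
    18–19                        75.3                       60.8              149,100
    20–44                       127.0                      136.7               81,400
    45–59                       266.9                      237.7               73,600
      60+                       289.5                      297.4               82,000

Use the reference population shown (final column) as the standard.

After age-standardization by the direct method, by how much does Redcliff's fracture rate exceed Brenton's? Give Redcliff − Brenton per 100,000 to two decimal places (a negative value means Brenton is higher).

3.90

Standard total = 619,200; weights = 0.1132, 0.2632, 0.2408, 0.1315, 0.1189, 0.1324.
Redcliff: 0.1132×11.6 + 0.2632×31.5 + 0.2408×75.3 + 0.1315×127.0 + 0.1189×266.9 + 0.1324×289.5 = 114.4954 per 100,000.
Brenton: 0.1132×10.9 + 0.2632×34.6 + 0.2408×60.8 + 0.1315×136.7 + 0.1189×237.7 + 0.1324×297.4 = 110.5912 per 100,000.
Difference = 114.4954 − 110.5912 = 3.9042.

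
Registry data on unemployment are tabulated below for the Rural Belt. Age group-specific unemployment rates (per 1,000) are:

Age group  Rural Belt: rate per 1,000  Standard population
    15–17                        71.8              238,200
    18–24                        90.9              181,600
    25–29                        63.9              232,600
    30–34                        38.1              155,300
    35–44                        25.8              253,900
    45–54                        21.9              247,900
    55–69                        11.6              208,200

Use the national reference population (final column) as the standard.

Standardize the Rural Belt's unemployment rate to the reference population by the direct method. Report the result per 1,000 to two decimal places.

45.32

Standard total = 1,517,700; weights = 0.1569, 0.1197, 0.1533, 0.1023, 0.1673, 0.1633, 0.1372.
Standardized rate: 0.1569×71.8 + 0.1197×90.9 + 0.1533×63.9 + 0.1023×38.1 + 0.1673×25.8 + 0.1633×21.9 + 0.1372×11.6 = 45.3219 per 1,000.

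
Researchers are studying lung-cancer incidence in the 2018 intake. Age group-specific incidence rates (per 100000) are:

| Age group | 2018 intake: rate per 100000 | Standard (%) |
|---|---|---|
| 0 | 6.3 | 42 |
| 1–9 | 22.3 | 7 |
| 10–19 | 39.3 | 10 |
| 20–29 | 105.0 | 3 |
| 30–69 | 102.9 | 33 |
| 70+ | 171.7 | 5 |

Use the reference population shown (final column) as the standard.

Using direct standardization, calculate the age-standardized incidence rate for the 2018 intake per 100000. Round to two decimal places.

Standard weights: 0.42, 0.07, 0.10, 0.03, 0.33, 0.05.
Standardized rate: 0.4200×6.3 + 0.0700×22.3 + 0.1000×39.3 + 0.0300×105.0 + 0.3300×102.9 + 0.0500×171.7 = 53.8290 per 100000.

53.83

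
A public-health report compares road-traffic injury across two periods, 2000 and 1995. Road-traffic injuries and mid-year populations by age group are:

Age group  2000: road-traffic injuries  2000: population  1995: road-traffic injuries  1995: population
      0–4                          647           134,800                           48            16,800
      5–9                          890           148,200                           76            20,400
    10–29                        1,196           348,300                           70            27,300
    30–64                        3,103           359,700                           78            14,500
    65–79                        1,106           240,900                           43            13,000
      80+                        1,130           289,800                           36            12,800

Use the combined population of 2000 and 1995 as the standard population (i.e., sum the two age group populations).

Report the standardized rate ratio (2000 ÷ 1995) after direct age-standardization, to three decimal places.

1.502

Age-specific rates per 100,000 for 2000: 479.97, 600.54, 343.38, 862.66, 459.11, 389.92.
For 1995: 285.71, 372.55, 256.41, 537.93, 330.77, 281.25.
Combined standard total = 1,626,500; weights = 0.0932, 0.1037, 0.2309, 0.2301, 0.1561, 0.1860.
2000: 0.0932×479.97 + 0.1037×600.54 + 0.2309×343.38 + 0.2301×862.66 + 0.1561×459.11 + 0.1860×389.92 = 528.9622 per 100,000.
1995: 0.0932×285.71 + 0.1037×372.55 + 0.2309×256.41 + 0.2301×537.93 + 0.1561×330.77 + 0.1860×281.25 = 352.1771 per 100,000.
Ratio = 528.9622 ÷ 352.1771 = 1.50198.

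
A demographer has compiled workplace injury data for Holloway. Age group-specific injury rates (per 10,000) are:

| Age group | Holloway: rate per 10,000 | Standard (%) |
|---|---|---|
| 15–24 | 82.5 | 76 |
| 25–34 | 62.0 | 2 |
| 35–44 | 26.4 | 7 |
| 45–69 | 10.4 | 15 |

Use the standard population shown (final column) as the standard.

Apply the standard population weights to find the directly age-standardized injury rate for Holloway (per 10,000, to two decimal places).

67.35

Standard weights: 0.76, 0.02, 0.07, 0.15.
Standardized rate: 0.7600×82.5 + 0.0200×62.0 + 0.0700×26.4 + 0.1500×10.4 = 67.3480 per 10,000.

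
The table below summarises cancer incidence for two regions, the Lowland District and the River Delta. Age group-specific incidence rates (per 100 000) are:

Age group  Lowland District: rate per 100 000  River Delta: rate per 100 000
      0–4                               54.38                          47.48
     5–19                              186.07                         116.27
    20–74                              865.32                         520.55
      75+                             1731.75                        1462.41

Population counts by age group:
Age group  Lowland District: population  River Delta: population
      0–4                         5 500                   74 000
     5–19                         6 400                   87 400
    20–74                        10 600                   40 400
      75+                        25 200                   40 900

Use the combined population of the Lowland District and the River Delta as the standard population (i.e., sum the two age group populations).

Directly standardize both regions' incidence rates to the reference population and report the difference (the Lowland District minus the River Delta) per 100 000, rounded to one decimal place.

Combined standard total = 290 400; weights = 0.2738, 0.3230, 0.1756, 0.2276.
The Lowland District: 0.2738×54.38 + 0.3230×186.07 + 0.1756×865.32 + 0.2276×1731.75 = 621.1314 per 100 000.
The River Delta: 0.2738×47.48 + 0.3230×116.27 + 0.1756×520.55 + 0.2276×1462.41 = 474.8421 per 100 000.
Difference = 621.1314 − 474.8421 = 146.2894.

146.3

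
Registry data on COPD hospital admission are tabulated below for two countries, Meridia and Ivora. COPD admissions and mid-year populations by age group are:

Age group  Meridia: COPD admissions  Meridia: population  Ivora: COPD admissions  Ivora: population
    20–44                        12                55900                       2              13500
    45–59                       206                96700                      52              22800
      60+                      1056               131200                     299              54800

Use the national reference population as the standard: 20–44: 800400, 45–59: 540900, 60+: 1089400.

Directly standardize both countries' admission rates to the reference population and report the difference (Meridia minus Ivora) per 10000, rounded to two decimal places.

11.50

Age-specific rates per 10000 for Meridia: 2.15, 21.30, 80.49.
For Ivora: 1.48, 22.81, 54.56.
Standard total = 2430700; weights = 0.3293, 0.2225, 0.4482.
Meridia: 0.3293×2.15 + 0.2225×21.30 + 0.4482×80.49 = 41.5207 per 10000.
Ivora: 0.3293×1.48 + 0.2225×22.81 + 0.4482×54.56 = 30.0169 per 10000.
Difference = 41.5207 − 30.0169 = 11.5039.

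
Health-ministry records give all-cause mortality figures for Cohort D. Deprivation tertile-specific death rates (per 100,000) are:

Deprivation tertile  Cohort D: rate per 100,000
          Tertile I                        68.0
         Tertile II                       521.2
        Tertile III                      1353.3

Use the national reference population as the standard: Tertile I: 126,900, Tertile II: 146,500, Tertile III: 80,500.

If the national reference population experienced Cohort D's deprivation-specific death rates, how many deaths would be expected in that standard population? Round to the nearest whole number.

1939

Expected deaths = Σ (standard pop × deprivation-specific rate ÷ 100,000)
= 126,900×68.0/100,000 + 146,500×521.2/100,000 + 80,500×1353.3/100,000
= 86.29 + 763.56 + 1089.41 = 1939.26.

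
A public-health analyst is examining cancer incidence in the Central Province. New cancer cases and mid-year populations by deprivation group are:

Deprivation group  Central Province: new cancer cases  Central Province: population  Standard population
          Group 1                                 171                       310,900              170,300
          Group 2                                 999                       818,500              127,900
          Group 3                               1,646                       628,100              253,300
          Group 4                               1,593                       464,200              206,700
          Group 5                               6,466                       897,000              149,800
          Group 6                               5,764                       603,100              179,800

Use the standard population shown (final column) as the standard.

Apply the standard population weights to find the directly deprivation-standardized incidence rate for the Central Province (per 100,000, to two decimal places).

406.43

Deprivation-specific rates per 100,000 for the Central Province: 55.00, 122.05, 262.06, 343.17, 720.85, 955.73.
Standard total = 1,087,800; weights = 0.1566, 0.1176, 0.2329, 0.1900, 0.1377, 0.1653.
Standardized rate: 0.1566×55.00 + 0.1176×122.05 + 0.2329×262.06 + 0.1900×343.17 + 0.1377×720.85 + 0.1653×955.73 = 406.4291 per 100,000.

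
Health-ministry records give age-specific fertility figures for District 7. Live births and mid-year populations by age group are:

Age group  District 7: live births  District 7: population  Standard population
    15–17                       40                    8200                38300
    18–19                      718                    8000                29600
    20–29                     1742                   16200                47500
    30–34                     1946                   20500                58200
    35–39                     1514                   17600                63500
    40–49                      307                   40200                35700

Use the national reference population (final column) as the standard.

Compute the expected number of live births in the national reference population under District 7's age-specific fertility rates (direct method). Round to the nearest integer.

Age-specific rates per 1000 for District 7: 4.878, 89.750, 107.531, 94.927, 86.023, 7.637.
Expected live births = Σ (standard pop × age-specific rate ÷ 1000)
= 38300×4.878/1000 + 29600×89.750/1000 + 47500×107.531/1000 + 58200×94.927/1000 + 63500×86.023/1000 + 35700×7.637/1000
= 186.83 + 2656.60 + 5107.72 + 5524.74 + 5462.44 + 272.63 = 19210.96.

19211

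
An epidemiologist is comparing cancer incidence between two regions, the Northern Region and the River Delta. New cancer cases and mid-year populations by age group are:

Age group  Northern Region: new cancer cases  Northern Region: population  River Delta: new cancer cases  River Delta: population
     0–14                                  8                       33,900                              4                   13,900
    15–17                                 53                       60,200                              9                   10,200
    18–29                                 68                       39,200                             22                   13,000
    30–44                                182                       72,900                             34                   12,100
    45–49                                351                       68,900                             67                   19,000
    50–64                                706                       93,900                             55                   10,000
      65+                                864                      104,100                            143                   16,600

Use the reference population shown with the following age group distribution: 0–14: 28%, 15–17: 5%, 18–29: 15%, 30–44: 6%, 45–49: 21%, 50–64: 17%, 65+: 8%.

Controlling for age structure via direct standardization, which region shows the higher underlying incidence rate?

Age-specific rates per 100,000 for the Northern Region: 23.60, 88.04, 173.47, 249.66, 509.43, 751.86, 829.97.
For the River Delta: 28.78, 88.24, 169.23, 280.99, 352.63, 550.00, 861.45.
Standard weights: 0.28, 0.05, 0.15, 0.06, 0.21, 0.17, 0.08.
The Northern Region: 0.2800×23.60 + 0.0500×88.04 + 0.1500×173.47 + 0.0600×249.66 + 0.2100×509.43 + 0.1700×751.86 + 0.0800×829.97 = 353.2051 per 100,000.
The River Delta: 0.2800×28.78 + 0.0500×88.24 + 0.1500×169.23 + 0.0600×280.99 + 0.2100×352.63 + 0.1700×550.00 + 0.0800×861.45 = 291.1817 per 100,000.

Northern Region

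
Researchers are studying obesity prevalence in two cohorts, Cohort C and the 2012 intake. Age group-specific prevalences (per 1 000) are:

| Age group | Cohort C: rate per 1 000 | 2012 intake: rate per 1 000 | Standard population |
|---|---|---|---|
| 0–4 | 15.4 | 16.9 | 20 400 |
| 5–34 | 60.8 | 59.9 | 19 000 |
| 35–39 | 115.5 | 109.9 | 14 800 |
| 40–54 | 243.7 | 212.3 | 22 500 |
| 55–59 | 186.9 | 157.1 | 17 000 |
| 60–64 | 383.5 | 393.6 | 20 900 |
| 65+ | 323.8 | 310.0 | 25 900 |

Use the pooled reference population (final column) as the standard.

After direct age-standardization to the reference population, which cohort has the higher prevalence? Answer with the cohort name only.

Standard total = 140 500; weights = 0.1452, 0.1352, 0.1053, 0.1601, 0.1210, 0.1488, 0.1843.
Cohort C: 0.1452×15.4 + 0.1352×60.8 + 0.1053×115.5 + 0.1601×243.7 + 0.1210×186.9 + 0.1488×383.5 + 0.1843×323.8 = 201.0027 per 1 000.
The 2012 intake: 0.1452×16.9 + 0.1352×59.9 + 0.1053×109.9 + 0.1601×212.3 + 0.1210×157.1 + 0.1488×393.6 + 0.1843×310.0 = 190.8332 per 1 000.

Cohort C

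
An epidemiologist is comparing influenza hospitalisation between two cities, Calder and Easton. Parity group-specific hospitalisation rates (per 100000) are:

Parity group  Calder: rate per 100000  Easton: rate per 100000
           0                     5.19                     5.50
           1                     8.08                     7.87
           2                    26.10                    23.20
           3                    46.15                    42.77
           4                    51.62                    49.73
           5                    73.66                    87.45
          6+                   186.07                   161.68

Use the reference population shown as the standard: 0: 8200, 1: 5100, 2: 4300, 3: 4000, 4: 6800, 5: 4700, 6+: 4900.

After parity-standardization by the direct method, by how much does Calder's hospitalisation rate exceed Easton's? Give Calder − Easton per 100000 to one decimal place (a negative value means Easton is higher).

Standard total = 38000; weights = 0.2158, 0.1342, 0.1132, 0.1053, 0.1789, 0.1237, 0.1289.
Calder: 0.2158×5.19 + 0.1342×8.08 + 0.1132×26.10 + 0.1053×46.15 + 0.1789×51.62 + 0.1237×73.66 + 0.1289×186.07 = 52.3568 per 100000.
Easton: 0.2158×5.50 + 0.1342×7.87 + 0.1132×23.20 + 0.1053×42.77 + 0.1789×49.73 + 0.1237×87.45 + 0.1289×161.68 = 49.9339 per 100000.
Difference = 52.3568 − 49.9339 = 2.4229.

2.4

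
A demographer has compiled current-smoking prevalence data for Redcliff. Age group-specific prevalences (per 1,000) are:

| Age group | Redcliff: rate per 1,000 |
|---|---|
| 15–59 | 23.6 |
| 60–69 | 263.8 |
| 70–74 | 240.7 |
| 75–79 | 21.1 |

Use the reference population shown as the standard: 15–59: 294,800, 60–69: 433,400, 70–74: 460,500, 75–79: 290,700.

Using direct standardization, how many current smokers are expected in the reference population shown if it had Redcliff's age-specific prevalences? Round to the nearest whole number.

238264

Expected current smokers = Σ (standard pop × age-specific rate ÷ 1,000)
= 294,800×23.6/1,000 + 433,400×263.8/1,000 + 460,500×240.7/1,000 + 290,700×21.1/1,000
= 6957.28 + 114330.92 + 110842.35 + 6133.77 = 238264.32.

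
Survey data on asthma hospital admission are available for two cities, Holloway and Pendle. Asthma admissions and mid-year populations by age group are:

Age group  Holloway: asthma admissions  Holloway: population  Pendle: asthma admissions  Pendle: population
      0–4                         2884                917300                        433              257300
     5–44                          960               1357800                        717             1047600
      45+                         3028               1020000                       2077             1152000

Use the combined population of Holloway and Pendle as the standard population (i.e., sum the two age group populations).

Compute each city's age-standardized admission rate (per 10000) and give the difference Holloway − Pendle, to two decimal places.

7.48

Age-specific rates per 10000 for Holloway: 31.44, 7.07, 29.69.
For Pendle: 16.83, 6.84, 18.03.
Combined standard total = 5752000; weights = 0.2042, 0.4182, 0.3776.
Holloway: 0.2042×31.44 + 0.4182×7.07 + 0.3776×29.69 = 20.5867 per 10000.
Pendle: 0.2042×16.83 + 0.4182×6.84 + 0.3776×18.03 = 13.1068 per 10000.
Difference = 20.5867 − 13.1068 = 7.4800.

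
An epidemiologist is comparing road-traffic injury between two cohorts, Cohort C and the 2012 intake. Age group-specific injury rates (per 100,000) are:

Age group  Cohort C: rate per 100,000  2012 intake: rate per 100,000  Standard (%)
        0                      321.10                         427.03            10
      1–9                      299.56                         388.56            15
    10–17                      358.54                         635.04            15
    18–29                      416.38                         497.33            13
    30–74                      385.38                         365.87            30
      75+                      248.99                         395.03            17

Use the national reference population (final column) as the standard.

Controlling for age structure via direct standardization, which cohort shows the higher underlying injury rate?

Standard weights: 0.10, 0.15, 0.15, 0.13, 0.30, 0.17.
Cohort C: 0.1000×321.10 + 0.1500×299.56 + 0.1500×358.54 + 0.1300×416.38 + 0.3000×385.38 + 0.1700×248.99 = 342.8967 per 100,000.
The 2012 intake: 0.1000×427.03 + 0.1500×388.56 + 0.1500×635.04 + 0.1300×497.33 + 0.3000×365.87 + 0.1700×395.03 = 437.8120 per 100,000.

2012 intake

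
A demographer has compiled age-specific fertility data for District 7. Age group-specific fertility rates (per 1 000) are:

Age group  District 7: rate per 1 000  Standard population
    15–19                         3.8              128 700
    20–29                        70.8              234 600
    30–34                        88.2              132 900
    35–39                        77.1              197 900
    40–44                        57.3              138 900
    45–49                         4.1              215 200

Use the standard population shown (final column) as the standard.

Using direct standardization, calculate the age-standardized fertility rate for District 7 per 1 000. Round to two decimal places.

50.49

Standard total = 1 048 200; weights = 0.1228, 0.2238, 0.1268, 0.1888, 0.1325, 0.2053.
Standardized rate: 0.1228×3.8 + 0.2238×70.8 + 0.1268×88.2 + 0.1888×77.1 + 0.1325×57.3 + 0.2053×4.1 = 50.4865 per 1 000.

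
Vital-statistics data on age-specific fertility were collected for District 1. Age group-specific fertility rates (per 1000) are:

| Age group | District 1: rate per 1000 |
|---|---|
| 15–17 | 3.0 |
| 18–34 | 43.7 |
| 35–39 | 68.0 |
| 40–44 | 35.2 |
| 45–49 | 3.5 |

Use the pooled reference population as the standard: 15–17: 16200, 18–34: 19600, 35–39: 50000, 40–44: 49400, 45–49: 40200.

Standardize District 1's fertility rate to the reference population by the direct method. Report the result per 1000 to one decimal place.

35.3

Standard total = 175400; weights = 0.0924, 0.1117, 0.2851, 0.2816, 0.2292.
Standardized rate: 0.0924×3.0 + 0.1117×43.7 + 0.2851×68.0 + 0.2816×35.2 + 0.2292×3.5 = 35.2605 per 1000.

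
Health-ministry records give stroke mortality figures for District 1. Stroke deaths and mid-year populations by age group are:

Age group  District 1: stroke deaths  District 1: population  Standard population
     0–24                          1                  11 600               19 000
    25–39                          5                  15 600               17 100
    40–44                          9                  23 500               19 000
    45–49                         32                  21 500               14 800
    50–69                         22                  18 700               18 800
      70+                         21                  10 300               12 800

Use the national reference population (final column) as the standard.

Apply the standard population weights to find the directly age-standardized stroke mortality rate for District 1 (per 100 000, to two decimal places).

83.39

Age-specific rates per 100 000 for District 1: 8.62, 32.05, 38.30, 148.84, 117.65, 203.88.
Standard total = 101 500; weights = 0.1872, 0.1685, 0.1872, 0.1458, 0.1852, 0.1261.
Standardized rate: 0.1872×8.62 + 0.1685×32.05 + 0.1872×38.30 + 0.1458×148.84 + 0.1852×117.65 + 0.1261×203.88 = 83.3871 per 100 000.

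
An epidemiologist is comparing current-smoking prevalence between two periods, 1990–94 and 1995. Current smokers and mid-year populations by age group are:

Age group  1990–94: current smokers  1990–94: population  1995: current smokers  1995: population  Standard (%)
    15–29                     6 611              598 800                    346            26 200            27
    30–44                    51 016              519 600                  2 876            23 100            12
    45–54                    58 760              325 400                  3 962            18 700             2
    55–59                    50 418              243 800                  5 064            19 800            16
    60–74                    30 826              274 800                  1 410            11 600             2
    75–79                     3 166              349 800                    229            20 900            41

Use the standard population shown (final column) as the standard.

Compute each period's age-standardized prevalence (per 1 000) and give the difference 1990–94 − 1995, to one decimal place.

-13.2

Age-specific rates per 1 000 for 1990–94: 11.040, 98.183, 180.578, 206.801, 112.176, 9.051.
For 1995: 13.206, 124.502, 211.872, 255.758, 121.552, 10.957.
Standard weights: 0.27, 0.12, 0.02, 0.16, 0.02, 0.41.
1990–94: 0.2700×11.040 + 0.1200×98.183 + 0.0200×180.578 + 0.1600×206.801 + 0.0200×112.176 + 0.4100×9.051 = 57.4169 per 1 000.
1995: 0.2700×13.206 + 0.1200×124.502 + 0.0200×211.872 + 0.1600×255.758 + 0.0200×121.552 + 0.4100×10.957 = 70.5879 per 1 000.
Difference = 57.4169 − 70.5879 = -13.1710.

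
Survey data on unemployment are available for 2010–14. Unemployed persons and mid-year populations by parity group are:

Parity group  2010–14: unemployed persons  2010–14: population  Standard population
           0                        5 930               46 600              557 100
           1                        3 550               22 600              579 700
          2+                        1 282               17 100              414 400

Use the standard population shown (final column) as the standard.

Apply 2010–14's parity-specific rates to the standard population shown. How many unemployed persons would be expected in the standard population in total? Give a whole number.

193020

Parity-specific rates per 1 000 for 2010–14: 127.253, 157.080, 74.971.
Expected unemployed persons = Σ (standard pop × parity-specific rate ÷ 1 000)
= 557 100×127.253/1 000 + 579 700×157.080/1 000 + 414 400×74.971/1 000
= 70892.77 + 91059.07 + 31067.88 = 193019.72.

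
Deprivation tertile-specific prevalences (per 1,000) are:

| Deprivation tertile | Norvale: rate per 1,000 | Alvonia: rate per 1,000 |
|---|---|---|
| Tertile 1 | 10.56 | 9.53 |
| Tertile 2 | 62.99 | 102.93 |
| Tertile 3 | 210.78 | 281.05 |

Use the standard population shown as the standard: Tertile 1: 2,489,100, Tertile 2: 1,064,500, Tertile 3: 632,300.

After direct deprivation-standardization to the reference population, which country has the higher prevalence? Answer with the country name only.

Standard total = 4,185,900; weights = 0.5946, 0.2543, 0.1511.
Norvale: 0.5946×10.56 + 0.2543×62.99 + 0.1511×210.78 = 54.1374 per 1,000.
Alvonia: 0.5946×9.53 + 0.2543×102.93 + 0.1511×281.05 = 74.2966 per 1,000.

Alvonia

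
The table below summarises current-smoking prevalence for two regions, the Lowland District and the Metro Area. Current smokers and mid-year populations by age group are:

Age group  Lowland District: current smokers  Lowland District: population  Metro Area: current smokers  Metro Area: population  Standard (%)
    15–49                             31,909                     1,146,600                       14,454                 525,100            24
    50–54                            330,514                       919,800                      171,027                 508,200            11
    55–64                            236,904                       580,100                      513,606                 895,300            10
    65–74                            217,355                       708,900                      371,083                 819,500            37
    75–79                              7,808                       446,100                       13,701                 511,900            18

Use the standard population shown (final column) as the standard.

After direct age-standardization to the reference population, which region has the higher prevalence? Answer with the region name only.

Metro Area

Age-specific rates per 1,000 for the Lowland District: 27.829, 359.332, 408.385, 306.609, 17.503.
For the Metro Area: 27.526, 336.535, 573.669, 452.816, 26.765.
Standard weights: 0.24, 0.11, 0.10, 0.37, 0.18.
The Lowland District: 0.2400×27.829 + 0.1100×359.332 + 0.1000×408.385 + 0.3700×306.609 + 0.1800×17.503 = 203.6398 per 1,000.
The Metro Area: 0.2400×27.526 + 0.1100×336.535 + 0.1000×573.669 + 0.3700×452.816 + 0.1800×26.765 = 273.3518 per 1,000.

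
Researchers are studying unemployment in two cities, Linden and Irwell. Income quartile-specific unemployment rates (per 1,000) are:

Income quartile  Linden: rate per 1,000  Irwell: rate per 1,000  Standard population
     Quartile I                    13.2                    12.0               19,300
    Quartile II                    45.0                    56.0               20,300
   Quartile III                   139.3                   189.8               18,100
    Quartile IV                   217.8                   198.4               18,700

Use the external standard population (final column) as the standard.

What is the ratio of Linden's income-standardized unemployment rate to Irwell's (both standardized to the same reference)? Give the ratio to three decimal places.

Standard total = 76,400; weights = 0.2526, 0.2657, 0.2369, 0.2448.
Linden: 0.2526×13.2 + 0.2657×45.0 + 0.2369×139.3 + 0.2448×217.8 = 101.6027 per 1,000.
Irwell: 0.2526×12.0 + 0.2657×56.0 + 0.2369×189.8 + 0.2448×198.4 = 111.4380 per 1,000.
Ratio = 101.6027 ÷ 111.4380 = 0.91174.

0.912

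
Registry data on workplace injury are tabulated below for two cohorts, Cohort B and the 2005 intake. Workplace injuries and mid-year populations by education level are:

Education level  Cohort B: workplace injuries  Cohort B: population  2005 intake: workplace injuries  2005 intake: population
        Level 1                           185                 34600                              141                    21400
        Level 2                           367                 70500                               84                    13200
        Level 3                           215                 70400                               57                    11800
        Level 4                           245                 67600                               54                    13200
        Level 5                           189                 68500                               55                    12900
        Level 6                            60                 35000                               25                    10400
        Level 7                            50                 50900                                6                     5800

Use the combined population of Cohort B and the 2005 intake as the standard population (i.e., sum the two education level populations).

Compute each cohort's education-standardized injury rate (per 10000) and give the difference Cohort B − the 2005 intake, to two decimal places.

-10.43

Education-specific rates per 10000 for Cohort B: 53.47, 52.06, 30.54, 36.24, 27.59, 17.14, 9.82.
For the 2005 intake: 65.89, 63.64, 48.31, 40.91, 42.64, 24.04, 10.34.
Combined standard total = 486200; weights = 0.1152, 0.1722, 0.1691, 0.1662, 0.1674, 0.0934, 0.1166.
Cohort B: 0.1152×53.47 + 0.1722×52.06 + 0.1691×30.54 + 0.1662×36.24 + 0.1674×27.59 + 0.0934×17.14 + 0.1166×9.82 = 33.6720 per 10000.
The 2005 intake: 0.1152×65.89 + 0.1722×63.64 + 0.1691×48.31 + 0.1662×40.91 + 0.1674×42.64 + 0.0934×24.04 + 0.1166×10.34 = 44.0984 per 10000.
Difference = 33.6720 − 44.0984 = -10.4264.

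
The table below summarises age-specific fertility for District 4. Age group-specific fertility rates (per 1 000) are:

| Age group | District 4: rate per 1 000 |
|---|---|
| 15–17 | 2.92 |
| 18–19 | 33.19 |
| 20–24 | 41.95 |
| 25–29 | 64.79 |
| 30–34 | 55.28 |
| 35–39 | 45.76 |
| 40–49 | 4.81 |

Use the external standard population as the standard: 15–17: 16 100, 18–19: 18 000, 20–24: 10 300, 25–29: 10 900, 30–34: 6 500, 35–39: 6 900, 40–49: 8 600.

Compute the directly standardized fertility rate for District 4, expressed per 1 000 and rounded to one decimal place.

Standard total = 77 300; weights = 0.2083, 0.2329, 0.1332, 0.1410, 0.0841, 0.0893, 0.1113.
Standardized rate: 0.2083×2.92 + 0.2329×33.19 + 0.1332×41.95 + 0.1410×64.79 + 0.0841×55.28 + 0.0893×45.76 + 0.1113×4.81 = 32.3306 per 1 000.

32.3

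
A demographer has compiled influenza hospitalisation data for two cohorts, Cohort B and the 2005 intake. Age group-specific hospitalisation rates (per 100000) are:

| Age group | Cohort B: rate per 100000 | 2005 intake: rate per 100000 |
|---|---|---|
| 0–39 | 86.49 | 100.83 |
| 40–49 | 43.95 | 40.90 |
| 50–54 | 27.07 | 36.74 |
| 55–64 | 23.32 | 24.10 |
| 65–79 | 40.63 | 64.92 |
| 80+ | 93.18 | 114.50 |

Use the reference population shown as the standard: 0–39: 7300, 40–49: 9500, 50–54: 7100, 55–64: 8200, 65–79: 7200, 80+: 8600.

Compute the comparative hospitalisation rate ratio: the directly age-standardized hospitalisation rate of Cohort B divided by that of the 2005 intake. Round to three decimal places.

0.832

Standard total = 47900; weights = 0.1524, 0.1983, 0.1482, 0.1712, 0.1503, 0.1795.
Cohort B: 0.1524×86.49 + 0.1983×43.95 + 0.1482×27.07 + 0.1712×23.32 + 0.1503×40.63 + 0.1795×93.18 = 52.7392 per 100000.
The 2005 intake: 0.1524×100.83 + 0.1983×40.90 + 0.1482×36.74 + 0.1712×24.10 + 0.1503×64.92 + 0.1795×114.50 = 63.3655 per 100000.
Ratio = 52.7392 ÷ 63.3655 = 0.83230.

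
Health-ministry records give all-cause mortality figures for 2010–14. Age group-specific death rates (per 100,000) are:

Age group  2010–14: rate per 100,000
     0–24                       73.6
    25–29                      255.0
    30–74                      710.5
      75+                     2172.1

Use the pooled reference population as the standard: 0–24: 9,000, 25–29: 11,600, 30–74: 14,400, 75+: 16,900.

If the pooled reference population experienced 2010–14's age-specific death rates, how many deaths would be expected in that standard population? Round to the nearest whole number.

Expected deaths = Σ (standard pop × age-specific rate ÷ 100,000)
= 9,000×73.6/100,000 + 11,600×255.0/100,000 + 14,400×710.5/100,000 + 16,900×2172.1/100,000
= 6.62 + 29.58 + 102.31 + 367.08 = 505.60.

506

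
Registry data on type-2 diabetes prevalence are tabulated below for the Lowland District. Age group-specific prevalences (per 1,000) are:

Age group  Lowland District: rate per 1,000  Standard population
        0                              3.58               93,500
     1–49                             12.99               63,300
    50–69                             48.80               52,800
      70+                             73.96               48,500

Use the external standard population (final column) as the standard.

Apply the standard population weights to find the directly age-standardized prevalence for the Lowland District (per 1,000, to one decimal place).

28.4

Standard total = 258,100; weights = 0.3623, 0.2453, 0.2046, 0.1879.
Standardized rate: 0.3623×3.58 + 0.2453×12.99 + 0.2046×48.80 + 0.1879×73.96 = 28.3638 per 1,000.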